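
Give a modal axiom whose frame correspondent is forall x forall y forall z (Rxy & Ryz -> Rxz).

A defining formula is □s → □□s (the 4 axiom).
Suppose □s→□□s is valid. Take Rxy, Ryz and set V(s)={w : Rxw}. Then □s at x, so □□s at x, so □s at y, so s at z, i.e. Rxz.

□s → □□s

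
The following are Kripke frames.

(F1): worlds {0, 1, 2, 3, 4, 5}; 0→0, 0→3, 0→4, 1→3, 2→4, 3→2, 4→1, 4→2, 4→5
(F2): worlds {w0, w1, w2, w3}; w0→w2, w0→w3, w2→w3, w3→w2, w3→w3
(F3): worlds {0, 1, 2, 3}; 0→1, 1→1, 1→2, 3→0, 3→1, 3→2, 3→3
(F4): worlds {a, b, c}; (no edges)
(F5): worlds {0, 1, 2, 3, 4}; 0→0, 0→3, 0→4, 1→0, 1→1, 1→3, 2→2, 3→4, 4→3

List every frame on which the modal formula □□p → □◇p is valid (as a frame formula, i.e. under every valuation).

(F2), (F4), (F5)

Frame correspondent (Sahlqvist): ∀x ∀z (xRz → ∃w (xR²w ∧ zRw)) — i.e. a generalized confluence (Geach) condition.
(F1): fails — 4R5 but no w with 4R²w and 5Rw.
(F2): holds.
(F3): fails — 1R2 but no w with 1R²w and 2Rw.
(F4): holds.
(F5): holds.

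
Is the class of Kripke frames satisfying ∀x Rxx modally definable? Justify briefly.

The condition is reflexivity. A defining modal formula is □p → p.
Suppose □p→p is valid. At any x set V(p)={w : Rxw}. Then □p holds at x, so p holds at x, i.e. Rxx.

Definable; □p → p defines it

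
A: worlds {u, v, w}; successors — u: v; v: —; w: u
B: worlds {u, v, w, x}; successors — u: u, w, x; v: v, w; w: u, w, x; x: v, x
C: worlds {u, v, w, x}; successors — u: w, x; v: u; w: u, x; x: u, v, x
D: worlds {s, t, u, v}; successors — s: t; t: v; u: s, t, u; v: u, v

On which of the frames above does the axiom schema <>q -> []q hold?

A

The schema corresponds to partial functionality: forall x forall y forall z (Rxy & Rxz -> y = z).
A: satisfies the condition.
B: fails — u sees both u and w.
C: fails — u sees both w and x.
D: fails — u sees both s and t.
Valid on: A.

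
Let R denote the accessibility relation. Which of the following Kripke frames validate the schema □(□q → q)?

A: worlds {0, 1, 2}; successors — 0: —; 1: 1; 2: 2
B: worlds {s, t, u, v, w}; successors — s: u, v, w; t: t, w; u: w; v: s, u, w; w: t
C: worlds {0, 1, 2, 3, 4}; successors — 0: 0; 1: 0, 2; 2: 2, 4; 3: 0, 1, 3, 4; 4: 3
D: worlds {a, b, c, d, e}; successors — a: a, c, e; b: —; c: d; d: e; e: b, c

This is the axiom for shift-reflexivity; its first-order frame correspondent is ∀x ∀y (Rxy → Ryy).
A: holds.
B: fails — Ruw but not Rww.
C: fails — R34 but not R44.
D: fails — Rde but not Ree.
Valid on: A.

A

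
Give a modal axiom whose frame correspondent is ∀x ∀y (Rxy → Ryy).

A defining formula is □(□r → r) (the T□ axiom).
Suppose □(□r→r) is valid. Take Rxy and set V(r)={w : Ryw}. Then at y, □r holds; since □(□r→r) at x, □r→r at y, so r at y, i.e. Ryy.

□(□r → r)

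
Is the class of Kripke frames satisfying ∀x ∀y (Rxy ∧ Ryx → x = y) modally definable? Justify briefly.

Not definable by any modal formula

Any modally definable frame class is closed under surjective bounded morphisms.
The 4-cycle (worlds 0,1,2,3 with 0→1→2→3→0) is antisymmetric. Sending even-indexed worlds to • and odd-indexed worlds to ∘ is a surjective bounded morphism onto the two-world frame with •↔∘, which is not antisymmetric.
Hence antisymmetry is not modally definable.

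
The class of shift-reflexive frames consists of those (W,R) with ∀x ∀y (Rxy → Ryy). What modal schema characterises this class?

The condition is shift-reflexivity. The T□ schema □(□ψ → ψ) defines it.
Suppose □(□ψ→ψ) is valid. Take Rxy and set V(ψ)={w : Ryw}. Then at y, □ψ holds; since □(□ψ→ψ) at x, □ψ→ψ at y, so ψ at y, i.e. Ryy.

□(□ψ → ψ)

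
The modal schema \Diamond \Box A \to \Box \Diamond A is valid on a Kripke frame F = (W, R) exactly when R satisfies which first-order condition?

Suppose ◇□A→□◇A is valid. Take Rxy, Rxz and set V(A)={w : Ryw}. Then □A at y so ◇□A at x, so □◇A at x, so ◇A at z, giving w with Rzw and Ryw.
Conversely, any frame satisfying \forall x \forall y \forall z (Rxy \wedge Rxz \to \exists w (Ryw \wedge Rzw)) validates the schema.
So the correspondent is convergence.

convergence: \forall x \forall y \forall z (Rxy \wedge Rxz \to \exists w (Ryw \wedge Rzw))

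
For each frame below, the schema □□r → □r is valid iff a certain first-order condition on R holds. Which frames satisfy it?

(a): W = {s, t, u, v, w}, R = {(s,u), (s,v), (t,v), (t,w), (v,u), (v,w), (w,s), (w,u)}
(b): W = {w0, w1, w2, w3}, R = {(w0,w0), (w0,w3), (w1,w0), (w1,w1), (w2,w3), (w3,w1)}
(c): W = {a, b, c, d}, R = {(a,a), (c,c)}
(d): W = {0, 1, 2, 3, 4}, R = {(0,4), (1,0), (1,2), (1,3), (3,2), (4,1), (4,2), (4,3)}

Frame correspondent (Sahlqvist): ∀x ∀y (Rxy → ∃z (Rxz ∧ Rzy)) — i.e. density.
(a): fails — Rtv but no z with Rtz and Rzv.
(b): fails — Rw2w3 but no z with Rw2z and Rzw3.
(c): ✓.
(d): fails — R10 but no z with R1z and Rz0.

(c)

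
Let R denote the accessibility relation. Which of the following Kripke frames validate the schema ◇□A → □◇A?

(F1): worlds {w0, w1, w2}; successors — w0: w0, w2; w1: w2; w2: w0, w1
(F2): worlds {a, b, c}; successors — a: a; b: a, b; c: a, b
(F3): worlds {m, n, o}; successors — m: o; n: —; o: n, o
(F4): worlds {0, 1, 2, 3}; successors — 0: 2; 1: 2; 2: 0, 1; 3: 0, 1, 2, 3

Frame correspondent (Sahlqvist): ∀x ∀y ∀z (Rxy ∧ Rxz → ∃w (Ryw ∧ Rzw)) — i.e. convergence.
(F1): satisfies the condition.
(F2): satisfies the condition.
(F3): fails — Roo and Ron but o and n have no common successor.
(F4): fails — R32 and R31 but 2 and 1 have no common successor.

(F1), (F2)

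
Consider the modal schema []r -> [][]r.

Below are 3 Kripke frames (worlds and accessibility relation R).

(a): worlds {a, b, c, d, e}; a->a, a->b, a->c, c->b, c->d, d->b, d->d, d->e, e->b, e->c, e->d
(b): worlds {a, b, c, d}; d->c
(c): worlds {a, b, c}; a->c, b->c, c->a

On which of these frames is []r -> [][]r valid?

Frame correspondent (Sahlqvist): forall x forall y forall z (Rxy & Ryz -> Rxz) — i.e. transitivity.
(a): fails — Rde and Rec but not Rdc.
(b): satisfies the condition.
(c): fails — Rac and Rca but not Raa.

(b)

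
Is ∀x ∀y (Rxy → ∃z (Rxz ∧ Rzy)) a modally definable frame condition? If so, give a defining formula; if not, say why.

Yes — defined by □□q → □q

This is a Sahlqvist condition; the C4 axiom □□q → □q defines it.
Suppose □□q→□q is valid. Take Rxy and set V(q)={w : xR²w}. Then □□q at x, so □q at x, so q at y, i.e. ∃z(Rxz∧Rzy).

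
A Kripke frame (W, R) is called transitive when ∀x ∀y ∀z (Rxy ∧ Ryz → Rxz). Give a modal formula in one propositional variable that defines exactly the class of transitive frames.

□p → □□p

A defining formula is □p → □□p (the 4 axiom).
Suppose □p→□□p is valid. Take Rxy, Ryz and set V(p)={w : Rxw}. Then □p at x, so □□p at x, so □p at y, so p at z, i.e. Rxz.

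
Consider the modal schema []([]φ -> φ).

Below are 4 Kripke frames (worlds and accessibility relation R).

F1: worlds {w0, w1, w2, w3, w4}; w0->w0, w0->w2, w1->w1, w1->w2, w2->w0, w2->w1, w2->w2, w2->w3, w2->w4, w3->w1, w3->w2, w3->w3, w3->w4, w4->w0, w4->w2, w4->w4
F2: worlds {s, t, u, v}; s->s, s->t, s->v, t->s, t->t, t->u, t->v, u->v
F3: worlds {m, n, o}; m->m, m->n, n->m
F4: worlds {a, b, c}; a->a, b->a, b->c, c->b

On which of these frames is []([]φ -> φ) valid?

The schema corresponds to shift-reflexivity: forall x forall y (Rxy -> Ryy).
F1: satisfies the condition.
F2: fails — Ruv but not Rvv.
F3: fails — Rmn but not Rnn.
F4: fails — Rcb but not Rbb.
Valid on: F1.

F1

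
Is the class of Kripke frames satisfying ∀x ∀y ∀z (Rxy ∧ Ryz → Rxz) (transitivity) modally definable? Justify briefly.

Yes, by □q → □□q

Yes: it is transitivity, defined by the 4 schema □q → □□q.
Suppose □q→□□q is valid. Take Rxy, Ryz and set V(q)={w : Rxw}. Then □q at x, so □□q at x, so □q at y, so q at z, i.e. Rxz.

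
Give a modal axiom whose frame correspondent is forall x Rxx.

□p → p

This is reflexivity; the standard corresponding axiom is T: □p → p.
Suppose □p→p is valid. At any x set V(p)={w : Rxw}. Then □p holds at x, so p holds at x, i.e. Rxx.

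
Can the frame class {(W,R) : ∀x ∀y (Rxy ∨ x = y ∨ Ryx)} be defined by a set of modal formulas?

If a class were modally definable it would be closed under disjoint unions (Goldblatt–Thomason).
Take 2 disjoint single-world reflexive frames: each is trivially connected, but their disjoint union has 2 worlds with no edge between distinct components, so it is not connected.
So the class is not modally definable.

Not modally definable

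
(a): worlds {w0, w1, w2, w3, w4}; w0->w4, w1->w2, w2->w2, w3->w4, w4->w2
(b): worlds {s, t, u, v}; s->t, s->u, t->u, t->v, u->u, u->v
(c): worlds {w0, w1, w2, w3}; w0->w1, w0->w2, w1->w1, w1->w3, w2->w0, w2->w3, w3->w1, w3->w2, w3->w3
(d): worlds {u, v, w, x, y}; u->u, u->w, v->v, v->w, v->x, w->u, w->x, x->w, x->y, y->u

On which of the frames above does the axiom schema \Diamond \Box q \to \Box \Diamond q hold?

The schema corresponds to convergence: \forall x \forall y \forall z (Rxy \wedge Rxz \to \exists w (Ryw \wedge Rzw)).
(a): condition met.
(b): fails — Rtv and Rtv but v and v have no common successor.
(c): condition met.
(d): fails — Rvw and Rvx but w and x have no common successor.

(a), (c)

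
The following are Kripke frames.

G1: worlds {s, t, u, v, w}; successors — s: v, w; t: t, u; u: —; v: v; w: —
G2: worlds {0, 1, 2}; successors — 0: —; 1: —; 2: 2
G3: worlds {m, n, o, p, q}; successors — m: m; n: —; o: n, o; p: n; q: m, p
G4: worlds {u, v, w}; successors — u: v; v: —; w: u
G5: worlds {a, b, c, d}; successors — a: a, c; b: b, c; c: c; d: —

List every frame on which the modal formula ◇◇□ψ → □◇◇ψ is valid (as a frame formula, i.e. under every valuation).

G2, G5

This is the axiom for a generalized confluence (Geach) condition; its first-order frame correspondent is ∀x ∀y ∀z ((xR²y ∧ xRz) → ∃w (yRw ∧ zR²w)).
G1: fails — sR²v, sRw but no w* with vRw* and wR²w*.
G2: satisfies the condition.
G3: fails — oR²n, oRn but no w with nRw and nR²w.
G4: fails — wR²v, wRu but no t with vRt and uR²t.
G5: satisfies the condition.
Valid on: G2, G5.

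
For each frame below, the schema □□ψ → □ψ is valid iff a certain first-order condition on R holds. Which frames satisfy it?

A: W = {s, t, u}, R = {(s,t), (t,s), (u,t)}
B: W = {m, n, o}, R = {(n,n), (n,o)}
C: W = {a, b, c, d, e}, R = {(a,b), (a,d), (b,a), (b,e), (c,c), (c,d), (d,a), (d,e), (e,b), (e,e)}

Frame correspondent (Sahlqvist): ∀x ∀y (Rxy → ∃z (Rxz ∧ Rzy)) — i.e. density.
A: fails — Rts but no z with Rtz and Rzs.
B: condition met.
C: fails — Rab but no z with Raz and Rzb.
Valid on: B.

B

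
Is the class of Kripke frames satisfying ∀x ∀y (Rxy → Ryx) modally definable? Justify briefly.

Yes — defined by r → □◇r

The condition is symmetry. A defining modal formula is r → □◇r.
Suppose r→□◇r is valid. Take Rxy and set V(r)={x}. Then r at x, so □◇r at x, so ◇r at y, so some z with Ryz has r; z=x, i.e. Ryx.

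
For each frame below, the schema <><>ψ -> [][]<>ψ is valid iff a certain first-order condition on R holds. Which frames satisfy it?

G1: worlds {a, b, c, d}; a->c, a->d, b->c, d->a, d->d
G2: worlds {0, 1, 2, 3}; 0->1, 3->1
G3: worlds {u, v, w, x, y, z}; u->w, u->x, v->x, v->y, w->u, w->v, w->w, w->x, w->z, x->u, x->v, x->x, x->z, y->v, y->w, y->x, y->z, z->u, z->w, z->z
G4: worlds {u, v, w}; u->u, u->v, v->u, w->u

The schema corresponds to a generalized confluence (Geach) condition: forall x forall y forall z ((x R^2 y & x R^2 z) -> exists w (y = w & zRw)).
G1: fails — aR²a, aR²a but no w with a=w and aRw.
G2: holds.
G3: fails — uR²u, uR²u but no t with u=t and uRt.
G4: fails — uR²v, uR²v but no t with v=t and vRt.

G2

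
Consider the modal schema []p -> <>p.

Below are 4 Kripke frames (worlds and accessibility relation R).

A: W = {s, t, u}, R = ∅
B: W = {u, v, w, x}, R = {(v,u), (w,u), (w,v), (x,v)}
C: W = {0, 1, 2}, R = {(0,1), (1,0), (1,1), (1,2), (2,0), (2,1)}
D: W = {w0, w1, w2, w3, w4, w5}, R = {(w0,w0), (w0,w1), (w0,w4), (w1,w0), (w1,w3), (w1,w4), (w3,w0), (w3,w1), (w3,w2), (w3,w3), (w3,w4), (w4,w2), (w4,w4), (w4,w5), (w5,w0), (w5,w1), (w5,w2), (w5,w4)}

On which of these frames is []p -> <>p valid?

C

The schema corresponds to seriality: forall x exists y Rxy.
A: fails — world s has no successor.
B: fails — world u has no successor.
C: satisfies the condition.
D: fails — world w2 has no successor.
Valid on: C.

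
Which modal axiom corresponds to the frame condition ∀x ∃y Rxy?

A defining formula is □s → ◇s (the D axiom).
Suppose □s→◇s is valid. At any x set V(s)=W. Then □s at x, so ◇s at x, so x has a successor.

□s → ◇s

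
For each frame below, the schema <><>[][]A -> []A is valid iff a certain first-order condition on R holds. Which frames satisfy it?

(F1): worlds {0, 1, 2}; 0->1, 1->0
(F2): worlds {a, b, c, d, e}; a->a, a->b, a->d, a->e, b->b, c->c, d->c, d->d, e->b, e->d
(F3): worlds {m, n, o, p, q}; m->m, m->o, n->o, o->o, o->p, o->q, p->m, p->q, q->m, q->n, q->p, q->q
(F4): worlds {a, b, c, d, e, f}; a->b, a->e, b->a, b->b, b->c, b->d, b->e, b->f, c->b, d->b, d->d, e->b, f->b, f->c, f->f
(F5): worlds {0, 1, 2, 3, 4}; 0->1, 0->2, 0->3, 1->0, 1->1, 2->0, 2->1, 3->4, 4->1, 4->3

The schema corresponds to a generalized confluence (Geach) condition: forall x forall y forall z ((x R^2 y & xRz) -> exists w (y R^2 w & z = w)).
(F1): fails — 0R²0, 0R1 but no w with 0R²w and 1=w.
(F2): fails — aR²b, aRa but no w with bR²w and a=w.
(F3): fails — pR²n, pRm but no w with nR²w and m=w.
(F4): holds.
(F5): fails — 0R²0, 0R2 but no w with 0R²w and 2=w.
Valid on: (F4).

(F4)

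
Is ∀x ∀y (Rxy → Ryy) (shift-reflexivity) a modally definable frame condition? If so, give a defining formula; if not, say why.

Yes, by □(□p → p)

The condition is shift-reflexivity. A defining modal formula is □(□p → p).
Suppose □(□p→p) is valid. Take Rxy and set V(p)={w : Ryw}. Then at y, □p holds; since □(□p→p) at x, □p→p at y, so p at y, i.e. Ryy.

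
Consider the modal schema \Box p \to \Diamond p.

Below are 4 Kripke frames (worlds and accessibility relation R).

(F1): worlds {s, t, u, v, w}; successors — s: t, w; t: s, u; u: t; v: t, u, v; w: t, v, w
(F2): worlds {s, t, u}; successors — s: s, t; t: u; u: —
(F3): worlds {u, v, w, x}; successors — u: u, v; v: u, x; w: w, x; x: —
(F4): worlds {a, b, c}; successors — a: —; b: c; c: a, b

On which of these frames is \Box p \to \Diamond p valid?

Frame correspondent (Sahlqvist): \forall x \exists y Rxy — i.e. seriality.
(F1): satisfies the condition.
(F2): fails — world u has no successor.
(F3): fails — world x has no successor.
(F4): fails — world a has no successor.
Valid on: (F1).

(F1)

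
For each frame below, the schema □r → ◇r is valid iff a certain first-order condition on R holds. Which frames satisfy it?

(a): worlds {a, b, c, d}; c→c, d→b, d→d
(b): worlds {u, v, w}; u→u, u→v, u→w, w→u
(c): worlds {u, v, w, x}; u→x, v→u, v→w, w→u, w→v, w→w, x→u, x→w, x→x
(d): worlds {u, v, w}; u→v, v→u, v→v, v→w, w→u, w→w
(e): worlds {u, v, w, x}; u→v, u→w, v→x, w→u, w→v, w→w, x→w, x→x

This is the axiom for seriality; its first-order frame correspondent is ∀x ∃y Rxy.
(a): fails — world a has no successor.
(b): fails — world v has no successor.
(c): holds.
(d): holds.
(e): holds.
Valid on: (c), (d), (e).

(c), (d), (e)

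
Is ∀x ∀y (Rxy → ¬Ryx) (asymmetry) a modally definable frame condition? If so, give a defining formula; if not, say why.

Modal frame validity is preserved under surjective bounded morphisms.
The 5-cycle (worlds s,t,u,v,w with s→t→u→v→w→s) is asymmetric. Mapping every world to a single reflexive point • is a surjective bounded morphism, and the reflexive point is not asymmetric (R•• but asymmetry requires ¬R••).
So no modal formula (or set of formulas) defines exactly the asymmetric frames.

No — not modally definable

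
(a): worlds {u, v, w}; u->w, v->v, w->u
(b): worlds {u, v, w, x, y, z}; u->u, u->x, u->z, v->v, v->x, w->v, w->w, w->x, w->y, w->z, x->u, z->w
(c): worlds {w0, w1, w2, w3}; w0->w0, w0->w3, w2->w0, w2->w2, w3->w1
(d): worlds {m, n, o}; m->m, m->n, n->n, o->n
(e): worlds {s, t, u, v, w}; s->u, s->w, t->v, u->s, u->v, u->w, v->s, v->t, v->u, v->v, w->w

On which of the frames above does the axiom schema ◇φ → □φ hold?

The schema corresponds to partial functionality: ∀x ∀y ∀z (Rxy ∧ Rxz → y = z).
(a): condition met.
(b): fails — u sees both u and x.
(c): fails — w0 sees both w0 and w3.
(d): fails — m sees both m and n.
(e): fails — s sees both u and w.
Valid on: (a).

(a)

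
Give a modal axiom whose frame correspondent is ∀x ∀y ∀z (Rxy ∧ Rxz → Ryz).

◇q → □◇q

A defining formula is ◇q → □◇q (the 5 axiom).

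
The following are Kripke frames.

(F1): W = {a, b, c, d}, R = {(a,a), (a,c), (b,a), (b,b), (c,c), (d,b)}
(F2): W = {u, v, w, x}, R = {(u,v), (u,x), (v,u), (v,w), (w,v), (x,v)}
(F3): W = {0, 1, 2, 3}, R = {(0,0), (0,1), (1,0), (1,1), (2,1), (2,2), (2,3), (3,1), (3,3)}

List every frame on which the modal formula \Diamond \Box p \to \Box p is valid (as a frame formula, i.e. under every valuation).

The schema corresponds to the Euclidean property: \forall x \forall y \forall z (Rxy \wedge Rxz \to Ryz).
(F1): fails — Rac and Raa but not Rca.
(F2): fails — Ruv and Ruv but not Rvv.
(F3): fails — R23 and R22 but not R32.

none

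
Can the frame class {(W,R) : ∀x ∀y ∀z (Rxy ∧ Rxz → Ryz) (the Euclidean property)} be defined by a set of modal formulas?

Yes — defined by ◇p → □◇p

The condition is the Euclidean property. A defining modal formula is ◇p → □◇p.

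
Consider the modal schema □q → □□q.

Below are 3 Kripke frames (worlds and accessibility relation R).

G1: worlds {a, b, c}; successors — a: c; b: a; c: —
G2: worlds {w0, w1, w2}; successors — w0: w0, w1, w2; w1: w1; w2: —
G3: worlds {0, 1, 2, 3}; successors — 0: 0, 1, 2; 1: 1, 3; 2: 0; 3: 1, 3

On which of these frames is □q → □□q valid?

This is the axiom for transitivity; its first-order frame correspondent is ∀x ∀y ∀z (Rxy ∧ Ryz → Rxz).
G1: fails — Rba and Rac but not Rbc.
G2: ✓.
G3: fails — R01 and R13 but not R03.
Valid on: G2.

G2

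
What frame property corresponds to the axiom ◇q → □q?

Partial functionality

Suppose ◇q→□q is valid. Take Rxy, Rxz and set V(q)={y}. Then ◇q at x, so □q at x, so q at z, i.e. z=y.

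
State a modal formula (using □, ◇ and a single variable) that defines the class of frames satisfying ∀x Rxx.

□q → q

This is reflexivity; the standard corresponding axiom is T: □q → q.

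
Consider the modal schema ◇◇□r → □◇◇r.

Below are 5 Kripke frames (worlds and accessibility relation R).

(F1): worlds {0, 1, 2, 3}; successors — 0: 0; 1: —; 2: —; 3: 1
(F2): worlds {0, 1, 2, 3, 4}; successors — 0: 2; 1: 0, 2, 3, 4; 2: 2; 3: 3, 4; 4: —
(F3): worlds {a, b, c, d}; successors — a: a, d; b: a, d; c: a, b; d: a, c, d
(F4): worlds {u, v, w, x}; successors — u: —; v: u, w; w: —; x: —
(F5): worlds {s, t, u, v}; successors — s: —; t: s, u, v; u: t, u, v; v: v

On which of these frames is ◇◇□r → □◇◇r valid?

(F1), (F3), (F4)

This is the axiom for a generalized confluence (Geach) condition; its first-order frame correspondent is ∀x ∀y ∀z ((xR²y ∧ xRz) → ∃w (yRw ∧ zR²w)).
(F1): ✓.
(F2): fails — 1R²2, 1R3 but no w with 2Rw and 3R²w.
(F3): ✓.
(F4): ✓.
(F5): fails — tR²t, tRs but no w with tRw and sR²w.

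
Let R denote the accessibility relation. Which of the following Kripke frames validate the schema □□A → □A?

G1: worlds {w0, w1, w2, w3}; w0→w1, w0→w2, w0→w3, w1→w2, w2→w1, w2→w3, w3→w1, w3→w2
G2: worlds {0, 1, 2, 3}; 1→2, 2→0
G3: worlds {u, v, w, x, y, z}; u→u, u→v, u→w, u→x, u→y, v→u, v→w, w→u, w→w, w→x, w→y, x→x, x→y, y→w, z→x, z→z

G3

Frame correspondent (Sahlqvist): ∀x ∀y (Rxy → ∃z (Rxz ∧ Rzy)) — i.e. density.
G1: fails — Rw1w2 but no z with Rw1z and Rzw2.
G2: fails — R12 but no z with R1z and Rz2.
G3: holds.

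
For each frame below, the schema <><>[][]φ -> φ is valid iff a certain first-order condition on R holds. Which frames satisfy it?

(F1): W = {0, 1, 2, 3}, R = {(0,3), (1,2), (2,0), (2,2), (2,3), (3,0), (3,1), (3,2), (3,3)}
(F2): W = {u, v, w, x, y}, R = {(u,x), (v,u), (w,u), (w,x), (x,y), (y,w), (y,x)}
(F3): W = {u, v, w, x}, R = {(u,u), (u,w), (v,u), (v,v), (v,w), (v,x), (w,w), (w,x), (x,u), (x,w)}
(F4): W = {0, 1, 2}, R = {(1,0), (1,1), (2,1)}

This is the axiom for a generalized confluence (Geach) condition; its first-order frame correspondent is forall x forall y (x R^2 y -> exists w (y R^2 w & x = w)).
(F1): holds.
(F2): fails — vR²x but no t with xR²t and v=t.
(F3): fails — vR²u but no t with uR²t and v=t.
(F4): fails — 1R²0 but no w with 0R²w and 1=w.

(F1)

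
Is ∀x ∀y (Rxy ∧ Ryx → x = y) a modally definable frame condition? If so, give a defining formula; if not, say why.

No — not modally definable

Any modally definable frame class is closed under surjective bounded morphisms.
The 6-cycle (worlds 0,1,2,3,4,5 with 0→1→2→3→4→5→0) is antisymmetric. Sending even-indexed worlds to • and odd-indexed worlds to ∘ is a surjective bounded morphism onto the two-world frame with •↔∘, which is not antisymmetric.
So no modal formula (or set of formulas) defines exactly the antisymmetric frames.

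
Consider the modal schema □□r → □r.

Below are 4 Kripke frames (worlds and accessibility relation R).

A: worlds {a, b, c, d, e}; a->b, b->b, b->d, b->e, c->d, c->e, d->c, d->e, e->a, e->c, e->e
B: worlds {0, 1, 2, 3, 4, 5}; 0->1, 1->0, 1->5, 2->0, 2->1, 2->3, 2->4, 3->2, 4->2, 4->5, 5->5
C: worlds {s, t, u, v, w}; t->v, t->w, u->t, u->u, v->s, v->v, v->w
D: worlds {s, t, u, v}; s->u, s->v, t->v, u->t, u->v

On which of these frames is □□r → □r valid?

The schema corresponds to density: ∀x ∀y (Rxy → ∃z (Rxz ∧ Rzy)).
A: fails — Rcd but no z with Rcz and Rzd.
B: fails — R10 but no z with R1z and Rz0.
C: satisfies the condition.
D: fails — Rtv but no z with Rtz and Rzv.
Valid on: C.

C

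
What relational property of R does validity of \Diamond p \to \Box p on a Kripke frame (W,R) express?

partial functionality: \forall x \forall y \forall z (Rxy \wedge Rxz \to y = z)

This is the CD axiom.
It corresponds to partial functionality: \forall x \forall y \forall z (Rxy \wedge Rxz \to y = z).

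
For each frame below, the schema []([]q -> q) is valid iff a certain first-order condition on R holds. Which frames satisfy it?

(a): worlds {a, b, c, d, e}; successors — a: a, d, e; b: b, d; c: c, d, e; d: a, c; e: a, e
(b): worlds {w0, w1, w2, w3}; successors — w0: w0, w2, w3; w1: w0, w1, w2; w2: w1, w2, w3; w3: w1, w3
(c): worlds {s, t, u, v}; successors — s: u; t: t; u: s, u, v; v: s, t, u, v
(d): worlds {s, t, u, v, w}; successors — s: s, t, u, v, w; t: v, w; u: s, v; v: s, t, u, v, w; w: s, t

(b)

The schema corresponds to shift-reflexivity: forall x forall y (Rxy -> Ryy).
(a): fails — Rcd but not Rdd.
(b): ✓.
(c): fails — Rus but not Rss.
(d): fails — Rwt but not Rtt.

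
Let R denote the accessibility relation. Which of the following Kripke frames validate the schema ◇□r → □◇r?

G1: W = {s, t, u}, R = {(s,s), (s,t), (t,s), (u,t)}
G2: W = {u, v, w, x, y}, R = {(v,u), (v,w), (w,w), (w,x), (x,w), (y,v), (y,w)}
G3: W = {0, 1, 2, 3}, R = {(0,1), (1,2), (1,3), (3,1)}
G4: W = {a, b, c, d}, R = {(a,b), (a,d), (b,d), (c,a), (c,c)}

G1

This is the axiom for convergence; its first-order frame correspondent is ∀x ∀y ∀z (Rxy ∧ Rxz → ∃w (Ryw ∧ Rzw)).
G1: ✓.
G2: fails — Rvw and Rvu but w and u have no common successor.
G3: fails — R12 and R12 but 2 and 2 have no common successor.
G4: fails — Rab and Rad but b and d have no common successor.
Valid on: G1.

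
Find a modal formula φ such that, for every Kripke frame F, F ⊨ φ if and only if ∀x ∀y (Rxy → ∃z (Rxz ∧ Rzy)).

A defining formula is □□r → □r (the C4 axiom).
Suppose □□r→□r is valid. Take Rxy and set V(r)={w : xR²w}. Then □□r at x, so □r at x, so r at y, i.e. ∃z(Rxz∧Rzy).

□□r → □r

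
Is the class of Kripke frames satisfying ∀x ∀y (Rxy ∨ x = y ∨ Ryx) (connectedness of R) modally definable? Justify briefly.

Any modally definable frame class is closed under disjoint unions.
Take 2 disjoint single-world reflexive frames: each is trivially connected, but their disjoint union has 2 worlds with no edge between distinct components, so it is not connected.
So the class is not modally definable.

Not definable by any modal formula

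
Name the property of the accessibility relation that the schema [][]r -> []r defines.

Suppose □□r→□r is valid. Take Rxy and set V(r)={w : xR²w}. Then □□r at x, so □r at x, so r at y, i.e. ∃z(Rxz∧Rzy).

Density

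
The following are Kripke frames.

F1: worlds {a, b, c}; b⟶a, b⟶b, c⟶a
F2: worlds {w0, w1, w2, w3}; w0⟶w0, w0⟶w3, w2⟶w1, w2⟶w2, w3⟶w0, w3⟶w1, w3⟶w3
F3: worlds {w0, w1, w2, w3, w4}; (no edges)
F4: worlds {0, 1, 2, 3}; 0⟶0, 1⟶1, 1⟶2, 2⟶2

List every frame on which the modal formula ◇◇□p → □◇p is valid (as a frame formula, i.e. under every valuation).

The schema corresponds to a generalized confluence (Geach) condition: ∀x ∀y ∀z ((xR²y ∧ xRz) → ∃w (yRw ∧ zRw)).
F1: fails — bR²a, bRa but no w with aRw and aRw.
F2: fails — w0R²w1, w0Rw0 but no w with w1Rw and w0Rw.
F3: ✓.
F4: ✓.

F3, F4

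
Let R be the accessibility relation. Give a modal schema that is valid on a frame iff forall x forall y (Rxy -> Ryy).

□(□q → q)

This is shift-reflexivity; the standard corresponding axiom is T□: □(□q → q).
Suppose □(□q→q) is valid. Take Rxy and set V(q)={w : Ryw}. Then at y, □q holds; since □(□q→q) at x, □q→q at y, so q at y, i.e. Ryy.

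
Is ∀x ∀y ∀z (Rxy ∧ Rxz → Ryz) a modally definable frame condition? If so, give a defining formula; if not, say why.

The condition is the Euclidean property. A defining modal formula is ◇q → □◇q.
Suppose ◇q→□◇q is valid. Take Rxy, Rxz and set V(q)={y}. Then ◇q at x, so □◇q at x, so ◇q at z, so some w with Rzw has q; w=y, i.e. Rzy. By symmetry of the argument, Ryz.

Yes — defined by ◇q → □◇q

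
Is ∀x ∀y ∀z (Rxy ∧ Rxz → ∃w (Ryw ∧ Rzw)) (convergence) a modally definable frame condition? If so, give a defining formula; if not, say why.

Yes, by ◇□q → □◇q

Yes: it is convergence, defined by the .2 schema ◇□q → □◇q.
Suppose ◇□q→□◇q is valid. Take Rxy, Rxz and set V(q)={w : Ryw}. Then □q at y so ◇□q at x, so □◇q at x, so ◇q at z, giving w with Rzw and Ryw.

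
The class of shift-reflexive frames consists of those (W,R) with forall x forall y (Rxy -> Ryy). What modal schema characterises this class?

□(□p → p)

This is shift-reflexivity; the standard corresponding axiom is T□: □(□p → p).
Suppose □(□p→p) is valid. Take Rxy and set V(p)={w : Ryw}. Then at y, □p holds; since □(□p→p) at x, □p→p at y, so p at y, i.e. Ryy.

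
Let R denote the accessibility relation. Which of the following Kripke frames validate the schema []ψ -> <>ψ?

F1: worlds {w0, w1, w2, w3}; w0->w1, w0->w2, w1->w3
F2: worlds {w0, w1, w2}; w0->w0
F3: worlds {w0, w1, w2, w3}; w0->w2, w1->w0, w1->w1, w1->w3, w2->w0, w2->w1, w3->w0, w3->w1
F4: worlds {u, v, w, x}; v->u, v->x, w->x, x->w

F3

The schema corresponds to seriality: forall x exists y Rxy.
F1: fails — world w2 has no successor.
F2: fails — world w1 has no successor.
F3: ✓.
F4: fails — world u has no successor.
Valid on: F3.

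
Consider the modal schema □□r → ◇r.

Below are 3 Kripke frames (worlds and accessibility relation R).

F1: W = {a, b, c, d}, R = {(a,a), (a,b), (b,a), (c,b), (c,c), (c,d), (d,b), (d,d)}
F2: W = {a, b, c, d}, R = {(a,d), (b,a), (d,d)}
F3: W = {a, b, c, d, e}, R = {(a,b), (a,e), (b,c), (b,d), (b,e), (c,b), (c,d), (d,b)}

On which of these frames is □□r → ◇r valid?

This is the axiom for a generalized confluence (Geach) condition; its first-order frame correspondent is ∀x ∃w (xR²w ∧ xRw).
F1: holds.
F2: fails — at b but no w with bR²w and bRw.
F3: fails — at d but no w with dR²w and dRw.
Valid on: F1.

F1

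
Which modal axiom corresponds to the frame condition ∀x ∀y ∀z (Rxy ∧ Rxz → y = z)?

◇ψ → □ψ

A defining formula is ◇ψ → □ψ (the CD axiom).
Suppose ◇ψ→□ψ is valid. Take Rxy, Rxz and set V(ψ)={y}. Then ◇ψ at x, so □ψ at x, so ψ at z, i.e. z=y.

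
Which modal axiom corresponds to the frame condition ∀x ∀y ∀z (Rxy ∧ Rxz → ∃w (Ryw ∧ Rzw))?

◇□r → □◇r

This is convergence; the standard corresponding axiom is .2: ◇□r → □◇r.
Suppose ◇□r→□◇r is valid. Take Rxy, Rxz and set V(r)={w : Ryw}. Then □r at y so ◇□r at x, so □◇r at x, so ◇r at z, giving w with Rzw and Ryw.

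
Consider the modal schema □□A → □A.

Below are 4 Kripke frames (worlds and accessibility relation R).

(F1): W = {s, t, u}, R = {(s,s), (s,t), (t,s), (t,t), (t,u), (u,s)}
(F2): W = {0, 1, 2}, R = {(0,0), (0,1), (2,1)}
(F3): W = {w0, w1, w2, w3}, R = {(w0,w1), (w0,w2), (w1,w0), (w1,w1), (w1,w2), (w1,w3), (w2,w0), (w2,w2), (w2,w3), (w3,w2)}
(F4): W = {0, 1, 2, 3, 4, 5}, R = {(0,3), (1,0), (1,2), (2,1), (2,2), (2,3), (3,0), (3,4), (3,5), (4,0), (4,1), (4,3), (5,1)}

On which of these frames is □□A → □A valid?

The schema corresponds to density: ∀x ∀y (Rxy → ∃z (Rxz ∧ Rzy)).
(F1): holds.
(F2): fails — R21 but no z with R2z and Rz1.
(F3): holds.
(F4): fails — R10 but no z with R1z and Rz0.
Valid on: (F1), (F3).

(F1), (F3)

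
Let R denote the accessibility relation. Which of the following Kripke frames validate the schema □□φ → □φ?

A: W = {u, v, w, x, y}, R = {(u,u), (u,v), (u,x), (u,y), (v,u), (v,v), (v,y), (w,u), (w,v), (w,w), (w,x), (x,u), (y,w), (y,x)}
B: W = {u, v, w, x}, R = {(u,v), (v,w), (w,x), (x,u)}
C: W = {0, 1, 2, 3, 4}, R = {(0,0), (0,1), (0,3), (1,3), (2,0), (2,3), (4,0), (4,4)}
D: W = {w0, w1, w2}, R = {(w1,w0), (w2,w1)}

The schema corresponds to density: ∀x ∀y (Rxy → ∃z (Rxz ∧ Rzy)).
A: ✓.
B: fails — Ruv but no z with Ruz and Rzv.
C: fails — R13 but no z with R1z and Rz3.
D: fails — Rw1w0 but no z with Rw1z and Rzw0.

A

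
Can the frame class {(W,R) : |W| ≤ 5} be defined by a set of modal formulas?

No — not modally definable

Modal frame validity is preserved under disjoint unions.
Any modal formula valid on each of 6 disjoint one-world frames is valid on their disjoint union (validity is preserved under disjoint unions). Each one-world frame has |W|=1≤5, but the union has |W|=6.
Hence having at most 5 worlds is not modally definable.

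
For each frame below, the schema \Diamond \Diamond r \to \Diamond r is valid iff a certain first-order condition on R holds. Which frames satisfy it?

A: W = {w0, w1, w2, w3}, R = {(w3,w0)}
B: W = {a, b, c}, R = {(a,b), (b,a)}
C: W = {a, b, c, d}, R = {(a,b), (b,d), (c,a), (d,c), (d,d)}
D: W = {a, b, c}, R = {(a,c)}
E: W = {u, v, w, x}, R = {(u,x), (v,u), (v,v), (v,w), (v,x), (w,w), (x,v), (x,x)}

A, D

The schema corresponds to transitivity: \forall x \forall y \forall z (Rxy \wedge Ryz \to Rxz).
A: condition met.
B: fails — Rab and Rba but not Raa.
C: fails — Rdc and Rca but not Rda.
D: condition met.
E: fails — Rux and Rxv but not Ruv.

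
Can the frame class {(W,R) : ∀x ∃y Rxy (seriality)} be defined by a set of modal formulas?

Yes, by □r → ◇r

The condition is seriality. A defining modal formula is □r → ◇r.
Suppose □r→◇r is valid. At any x set V(r)=W. Then □r at x, so ◇r at x, so x has a successor.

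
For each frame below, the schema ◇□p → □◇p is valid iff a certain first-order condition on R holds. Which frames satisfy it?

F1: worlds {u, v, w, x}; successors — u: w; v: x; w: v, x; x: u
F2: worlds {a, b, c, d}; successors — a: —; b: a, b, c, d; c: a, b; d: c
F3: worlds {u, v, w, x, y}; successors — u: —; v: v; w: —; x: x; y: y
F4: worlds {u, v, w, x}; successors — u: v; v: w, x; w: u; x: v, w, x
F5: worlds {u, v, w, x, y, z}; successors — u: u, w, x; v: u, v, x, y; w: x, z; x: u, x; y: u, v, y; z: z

Frame correspondent (Sahlqvist): ∀x ∀y ∀z (Rxy ∧ Rxz → ∃w (Ryw ∧ Rzw)) — i.e. convergence.
F1: fails — Rwx and Rwv but x and v have no common successor.
F2: fails — Rbc and Rba but c and a have no common successor.
F3: holds.
F4: fails — Rvw and Rvx but w and x have no common successor.
F5: fails — Rwx and Rwz but x and z have no common successor.
Valid on: F3.

F3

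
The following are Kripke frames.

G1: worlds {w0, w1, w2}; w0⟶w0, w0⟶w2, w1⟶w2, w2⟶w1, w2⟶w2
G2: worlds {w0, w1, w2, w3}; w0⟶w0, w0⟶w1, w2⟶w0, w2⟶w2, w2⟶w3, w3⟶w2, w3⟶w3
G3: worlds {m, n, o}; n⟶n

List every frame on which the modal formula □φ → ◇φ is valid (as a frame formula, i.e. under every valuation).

The schema corresponds to seriality: ∀x ∃y Rxy.
G1: holds.
G2: fails — world w1 has no successor.
G3: fails — world m has no successor.

G1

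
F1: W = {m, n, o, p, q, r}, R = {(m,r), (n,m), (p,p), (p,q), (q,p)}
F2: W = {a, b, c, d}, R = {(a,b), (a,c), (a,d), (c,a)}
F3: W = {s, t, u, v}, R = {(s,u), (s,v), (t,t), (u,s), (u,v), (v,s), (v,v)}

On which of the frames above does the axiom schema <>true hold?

F3

This is the axiom for seriality; its first-order frame correspondent is forall x exists y Rxy.
F1: fails — world o has no successor.
F2: fails — world b has no successor.
F3: ✓.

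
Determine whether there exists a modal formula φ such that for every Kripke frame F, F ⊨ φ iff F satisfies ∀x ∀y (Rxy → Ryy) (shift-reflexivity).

The condition is shift-reflexivity. A defining modal formula is □(□r → r).

Yes — defined by □(□r → r)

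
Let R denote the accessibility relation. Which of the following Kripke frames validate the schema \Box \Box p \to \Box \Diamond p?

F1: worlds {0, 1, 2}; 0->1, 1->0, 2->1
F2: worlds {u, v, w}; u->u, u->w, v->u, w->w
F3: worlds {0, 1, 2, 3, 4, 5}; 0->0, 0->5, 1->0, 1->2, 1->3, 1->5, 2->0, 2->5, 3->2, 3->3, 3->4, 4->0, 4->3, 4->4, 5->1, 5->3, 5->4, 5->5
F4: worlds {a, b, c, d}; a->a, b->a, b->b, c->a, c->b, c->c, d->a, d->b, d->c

Frame correspondent (Sahlqvist): \forall x \forall z (xRz \to \exists w (x R^2 w \wedge zRw)) — i.e. a generalized confluence (Geach) condition.
F1: condition met.
F2: condition met.
F3: condition met.
F4: condition met.

F1, F2, F3, F4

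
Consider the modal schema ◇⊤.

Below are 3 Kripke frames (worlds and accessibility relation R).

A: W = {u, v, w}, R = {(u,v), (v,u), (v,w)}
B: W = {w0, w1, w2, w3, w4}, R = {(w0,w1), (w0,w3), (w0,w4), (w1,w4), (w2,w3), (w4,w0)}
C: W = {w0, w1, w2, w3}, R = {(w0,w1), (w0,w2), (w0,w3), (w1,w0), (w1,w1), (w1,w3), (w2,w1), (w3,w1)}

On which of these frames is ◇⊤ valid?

The schema corresponds to seriality: ∀x ∃y Rxy.
A: fails — world w has no successor.
B: fails — world w3 has no successor.
C: holds.

C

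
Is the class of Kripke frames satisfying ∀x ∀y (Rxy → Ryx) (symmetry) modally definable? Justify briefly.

This is a Sahlqvist condition; the B axiom r → □◇r defines it.

Yes — defined by r → □◇r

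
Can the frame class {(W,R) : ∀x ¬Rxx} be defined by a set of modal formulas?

Any modally definable frame class is closed under surjective bounded morphisms.
The 2-cycle (worlds a,b with a→b→a) is irreflexive, and the map sending every world to a single reflexive point • is a surjective bounded morphism (forth: every edge maps to (•,•); back: every world has a successor). So any modal formula valid on the 2-cycle is also valid on the reflexive point, which is not irreflexive.
Hence irreflexivity is not modally definable.

Not definable by any modal formula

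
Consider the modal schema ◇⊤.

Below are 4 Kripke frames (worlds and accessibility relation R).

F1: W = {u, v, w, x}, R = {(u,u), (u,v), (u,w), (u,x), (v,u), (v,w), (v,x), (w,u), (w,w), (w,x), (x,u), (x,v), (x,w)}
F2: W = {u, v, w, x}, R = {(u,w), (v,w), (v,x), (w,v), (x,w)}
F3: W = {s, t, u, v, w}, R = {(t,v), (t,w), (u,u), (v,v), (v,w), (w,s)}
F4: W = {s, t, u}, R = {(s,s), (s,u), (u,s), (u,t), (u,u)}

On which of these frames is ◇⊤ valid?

F1, F2

Frame correspondent (Sahlqvist): ∀x ∃y Rxy — i.e. seriality.
F1: holds.
F2: holds.
F3: fails — world s has no successor.
F4: fails — world t has no successor.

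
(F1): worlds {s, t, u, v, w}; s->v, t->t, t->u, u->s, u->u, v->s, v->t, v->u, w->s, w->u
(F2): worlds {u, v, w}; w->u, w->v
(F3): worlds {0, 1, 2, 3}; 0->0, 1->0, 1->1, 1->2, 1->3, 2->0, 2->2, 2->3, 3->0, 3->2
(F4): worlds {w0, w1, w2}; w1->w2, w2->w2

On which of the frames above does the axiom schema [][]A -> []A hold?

Frame correspondent (Sahlqvist): forall x forall y (Rxy -> exists z (Rxz & Rzy)) — i.e. density.
(F1): fails — Rsv but no z with Rsz and Rzv.
(F2): fails — Rwu but no z with Rwz and Rzu.
(F3): condition met.
(F4): condition met.

(F3), (F4)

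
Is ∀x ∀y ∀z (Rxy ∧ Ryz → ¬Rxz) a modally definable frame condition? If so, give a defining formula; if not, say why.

If a class were modally definable it would be closed under surjective bounded morphisms (Goldblatt–Thomason).
The 7-cycle (worlds s,t,u,v,w,x,y with s→t→u→v→w→x→y→s) is intransitive. Mapping every world to a single reflexive point • is a surjective bounded morphism; the reflexive point is not intransitive (R••∧R•• but R••).
So the class is not modally definable.

No — not modally definable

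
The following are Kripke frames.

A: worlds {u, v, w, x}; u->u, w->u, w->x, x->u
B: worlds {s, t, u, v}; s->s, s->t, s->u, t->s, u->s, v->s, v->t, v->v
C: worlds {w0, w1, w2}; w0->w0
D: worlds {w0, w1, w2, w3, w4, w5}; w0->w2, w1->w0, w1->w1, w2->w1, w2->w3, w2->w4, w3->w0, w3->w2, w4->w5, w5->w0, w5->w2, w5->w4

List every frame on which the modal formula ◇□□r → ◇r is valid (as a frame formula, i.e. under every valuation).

A, B, C

Frame correspondent (Sahlqvist): ∀x ∀y (xRy → ∃w (yR²w ∧ xRw)) — i.e. a generalized confluence (Geach) condition.
A: condition met.
B: condition met.
C: condition met.
D: fails — w3Rw0 but no w with w0R²w and w3Rw.
Valid on: A, B, C.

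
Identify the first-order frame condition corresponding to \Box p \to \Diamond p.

This is the D axiom.
Its frame correspondent is seriality — \forall x \exists y Rxy.

seriality: \forall x \exists y Rxy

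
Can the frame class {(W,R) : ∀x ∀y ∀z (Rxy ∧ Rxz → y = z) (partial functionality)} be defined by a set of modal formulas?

Yes, by ◇p → □p

The condition is partial functionality. A defining modal formula is ◇p → □p.
Suppose ◇p→□p is valid. Take Rxy, Rxz and set V(p)={y}. Then ◇p at x, so □p at x, so p at z, i.e. z=y.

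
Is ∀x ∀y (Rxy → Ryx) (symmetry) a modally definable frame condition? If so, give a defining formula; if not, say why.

Yes — defined by p → □◇p

The condition is symmetry. A defining modal formula is p → □◇p.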